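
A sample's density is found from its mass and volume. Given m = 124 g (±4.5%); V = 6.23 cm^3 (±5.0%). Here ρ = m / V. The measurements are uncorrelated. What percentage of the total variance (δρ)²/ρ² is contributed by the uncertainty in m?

44.8%

(δρ/ρ)² = (1·δm/m)² + (-1·δV/V)²
  m term: (1×0.0450)² = 0.00202
  V term: (-1×0.0500)² = 0.00250
Total = 0.00453. Share from m = 0.00202/0.00453 = 0.448.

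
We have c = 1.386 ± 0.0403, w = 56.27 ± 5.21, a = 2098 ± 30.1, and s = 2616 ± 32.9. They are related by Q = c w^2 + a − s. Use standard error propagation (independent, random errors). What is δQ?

Let p = c·w^2 = 4389. δp/p = √((1·δc/c)² + (2·δw/w)²) = √(0.000845 + 0.0343) = 0.187, so δp = 823.
Q = p + a − s: δQ = √(δp² + δa² + δs²) = √(6.77e+05 + 906 + 1080) = 824

824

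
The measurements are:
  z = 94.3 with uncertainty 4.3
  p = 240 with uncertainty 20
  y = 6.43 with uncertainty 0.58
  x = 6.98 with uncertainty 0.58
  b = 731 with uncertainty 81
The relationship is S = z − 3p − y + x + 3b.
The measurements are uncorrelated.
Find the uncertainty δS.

250

Sums and differences: (δS)² = Σ (cᵢ δxᵢ)².
  (δz)² = 18.5;  (3·δp)² = 3600;  (δy)² = 0.336;  (δx)² = 0.336;  (3·δb)² = 59000
δS = √(62700) = 250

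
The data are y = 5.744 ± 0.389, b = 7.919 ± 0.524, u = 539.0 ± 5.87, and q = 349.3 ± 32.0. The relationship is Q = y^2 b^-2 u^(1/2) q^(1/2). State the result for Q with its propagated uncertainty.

Since Q is a product/quotient, work with relative uncertainties:
  (2·δy/y)² = (2×0.0677)² = 0.0183;  (-2·δb/b)² = (-2×0.0662)² = 0.0175;  (½·δu/u)² = (0.5×0.0109)² = 2.97e-05;  (½·δq/q)² = (0.5×0.0916)² = 0.00210
δQ/Q = √(0.0380) = 0.195
Q = 228.3, so δQ = 0.195 × 228.3 = 44.5.

228.3 ± 44.5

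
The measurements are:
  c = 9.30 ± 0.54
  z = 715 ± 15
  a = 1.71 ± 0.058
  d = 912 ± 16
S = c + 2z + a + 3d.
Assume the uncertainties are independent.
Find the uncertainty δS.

56.6

Absolute uncertainties add in quadrature for a linear combination:
  (δc)² = 0.292;  (2·δz)² = 900;  (δa)² = 0.00336;  (3·δd)² = 2300
δS = √(3200) = 56.6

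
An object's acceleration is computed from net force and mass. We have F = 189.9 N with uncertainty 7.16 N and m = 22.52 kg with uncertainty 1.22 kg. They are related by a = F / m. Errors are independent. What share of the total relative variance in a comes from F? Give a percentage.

32.6%

(δa/a)² = (1·δF/F)² + (-1·δm/m)²
  F term: (1×0.0377)² = 0.00142
  m term: (-1×0.0542)² = 0.00293
Total = 0.00436. Share from F = 0.00142/0.00436 = 0.326.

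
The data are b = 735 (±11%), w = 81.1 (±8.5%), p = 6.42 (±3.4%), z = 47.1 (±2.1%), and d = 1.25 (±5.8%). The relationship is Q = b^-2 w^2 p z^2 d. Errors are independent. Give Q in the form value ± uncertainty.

Relative error in a monomial: (δQ/Q)² = Σ (nᵢ · δxᵢ/xᵢ)².
  (-2·δb/b)² = (-2×0.110)² = 0.0484;  (2·δw/w)² = (2×0.0850)² = 0.0289;  (1·δp/p)² = (1×0.0340)² = 0.00116;  (2·δz/z)² = (2×0.0210)² = 0.00176;  (1·δd/d)² = (1×0.0580)² = 0.00336
δQ/Q = √(0.0836) = 0.289
Q = 217, so δQ = 0.289 × 217 = 62.7.

217 ± 62.7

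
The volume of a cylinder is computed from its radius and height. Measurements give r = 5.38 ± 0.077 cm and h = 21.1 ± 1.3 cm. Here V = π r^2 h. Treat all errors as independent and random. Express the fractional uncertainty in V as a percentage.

Products/powers → add relative errors in quadrature, weighted by exponent:
  (2·δr/r)² = (2×0.0143)² = 0.000819;  (1·δh/h)² = (1×0.0616)² = 0.00380
δV/V = √(0.00462) = 0.0679

6.79%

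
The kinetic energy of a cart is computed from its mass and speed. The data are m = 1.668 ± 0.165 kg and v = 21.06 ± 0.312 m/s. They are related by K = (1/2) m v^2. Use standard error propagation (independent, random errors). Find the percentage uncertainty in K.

Each factor contributes (exponent × relative error)² to (δK/K)²:
  (1·δm/m)² = (1×0.0989)² = 0.00979;  (2·δv/v)² = (2×0.0148)² = 0.000878
δK/K = √(0.0107) = 0.103

10.3%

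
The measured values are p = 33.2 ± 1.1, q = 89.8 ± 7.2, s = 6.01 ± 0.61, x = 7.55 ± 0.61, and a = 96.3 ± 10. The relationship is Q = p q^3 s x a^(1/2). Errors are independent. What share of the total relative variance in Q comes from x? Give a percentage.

(δQ/Q)² = (1·δp/p)² + (3·δq/q)² + (1·δs/s)² + (1·δx/x)² + (½·δa/a)²
  p term: (1×0.0331)² = 0.00110
  q term: (3×0.0802)² = 0.0579
  s term: (1×0.101)² = 0.0103
  x term: (1×0.0808)² = 0.00653
  a term: (0.5×0.104)² = 0.00270
Total = 0.0785. Share from x = 0.00653/0.0785 = 0.0832.

8.32%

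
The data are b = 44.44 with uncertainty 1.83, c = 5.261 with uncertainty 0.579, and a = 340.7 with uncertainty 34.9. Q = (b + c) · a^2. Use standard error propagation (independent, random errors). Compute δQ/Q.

Let u = b + c = 49.70. δu = √(δb² + δc²) = √(3.35 + 0.335) = 1.92, so δu/u = 0.0386.
Q is then a monomial in u, a:
δQ/Q = √((δu/u)² + (2·δa/a)²) = √(0.00149 + 0.0420) = 0.208

0.208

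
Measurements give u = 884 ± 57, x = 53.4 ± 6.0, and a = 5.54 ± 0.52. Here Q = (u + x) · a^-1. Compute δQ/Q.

0.112

Let w = u + x = 937. δw = √(δu² + δx²) = √(3250 + 36.0) = 57.3, so δw/w = 0.0611.
Q is then a monomial in w, a:
δQ/Q = √((δw/w)² + (-1·δa/a)²) = √(0.00374 + 0.00881) = 0.112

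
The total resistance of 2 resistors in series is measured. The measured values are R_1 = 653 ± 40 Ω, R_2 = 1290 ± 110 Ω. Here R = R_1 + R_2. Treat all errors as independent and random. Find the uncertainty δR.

117 Ω

Each term contributes (cᵢ δxᵢ)² to (δR)²:
  (δR_1)² = 1600;  (δR_2)² = 12100
δR = √(13700) = 117 Ω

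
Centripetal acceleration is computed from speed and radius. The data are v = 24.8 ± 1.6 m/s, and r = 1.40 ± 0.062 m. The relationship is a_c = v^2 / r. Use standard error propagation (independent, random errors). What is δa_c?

Products/powers → add relative errors in quadrature, weighted by exponent:
  (2·δv/v)² = (2×0.0645)² = 0.0166;  (-1·δr/r)² = (-1×0.0443)² = 0.00196
δa_c/a_c = √(0.0186) = 0.136
a_c = 439 m/s^2, so δa_c = 0.136 × 439 = 59.9 m/s^2.

59.9 m/s^2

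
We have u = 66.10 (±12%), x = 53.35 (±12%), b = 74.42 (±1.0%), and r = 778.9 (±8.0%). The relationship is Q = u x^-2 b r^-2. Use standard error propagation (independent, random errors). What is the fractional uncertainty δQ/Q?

Products/powers → add relative errors in quadrature, weighted by exponent:
  (1·δu/u)² = (1×0.120)² = 0.0144;  (-2·δx/x)² = (-2×0.120)² = 0.0576;  (1·δb/b)² = (1×0.0100)² = 0.000100;  (-2·δr/r)² = (-2×0.0800)² = 0.0256
δQ/Q = √(0.0977) = 0.313

0.313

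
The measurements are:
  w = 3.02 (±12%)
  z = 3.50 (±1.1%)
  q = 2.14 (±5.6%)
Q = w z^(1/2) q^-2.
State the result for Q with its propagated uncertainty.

1.23 ± 0.203

Since Q is a product/quotient, work with relative uncertainties:
  (1·δw/w)² = (1×0.120)² = 0.0144;  (½·δz/z)² = (0.5×0.0110)² = 3.03e-05;  (-2·δq/q)² = (-2×0.0560)² = 0.0125
δQ/Q = √(0.0270) = 0.164
Q = 1.23, so δQ = 0.164 × 1.23 = 0.203.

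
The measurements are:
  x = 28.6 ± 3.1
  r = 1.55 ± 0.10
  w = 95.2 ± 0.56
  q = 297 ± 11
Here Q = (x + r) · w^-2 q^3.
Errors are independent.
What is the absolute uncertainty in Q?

Let u = x + r = 30.2. δu = √(δx² + δr²) = √(9.61 + 0.0100) = 3.10, so δu/u = 0.103.
Q is then a monomial in u, w, q:
δQ/Q = √((δu/u)² + (-2·δw/w)² + (3·δq/q)²) = √(0.0106 + 0.000138 + 0.0123) = 0.152
Q = 87200, so δQ = 0.152 × 87200 = 13200.

13200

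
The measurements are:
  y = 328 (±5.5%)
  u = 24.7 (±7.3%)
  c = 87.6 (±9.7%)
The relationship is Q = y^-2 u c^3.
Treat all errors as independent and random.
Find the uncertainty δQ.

49.3

For a monomial Q ∝ y^-2, u, c^3, fractional errors add in quadrature:
  (-2·δy/y)² = (-2×0.0550)² = 0.0121;  (1·δu/u)² = (1×0.0730)² = 0.00533;  (3·δc/c)² = (3×0.0970)² = 0.0847
δQ/Q = √(0.102) = 0.320
Q = 154, so δQ = 0.320 × 154 = 49.3.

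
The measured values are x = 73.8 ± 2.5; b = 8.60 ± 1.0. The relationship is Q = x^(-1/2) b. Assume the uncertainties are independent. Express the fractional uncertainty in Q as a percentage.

For a monomial Q ∝ x^(-1/2), b, fractional errors add in quadrature:
  (−½·δx/x)² = (-0.5×0.0339)² = 0.000287;  (1·δb/b)² = (1×0.116)² = 0.0135
δQ/Q = √(0.0138) = 0.118

11.8%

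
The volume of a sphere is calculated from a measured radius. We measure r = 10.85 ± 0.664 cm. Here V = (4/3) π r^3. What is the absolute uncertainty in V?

V ∝ r^3, so δV/V = |3| · δr/r = 3 × 0.0612 = 0.184.
V = 5350 cm^3, so δV = 0.184 × 5350 = 982 cm^3.

982 cm^3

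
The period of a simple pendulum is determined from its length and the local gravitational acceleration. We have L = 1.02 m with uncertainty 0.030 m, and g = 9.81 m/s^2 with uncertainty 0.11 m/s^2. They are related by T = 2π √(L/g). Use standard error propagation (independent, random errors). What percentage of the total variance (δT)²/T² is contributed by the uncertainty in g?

(δT/T)² = (½·δL/L)² + (−½·δg/g)²
  L term: (0.5×0.0294)² = 0.000216
  g term: (-0.5×0.0112)² = 3.14e-05
Total = 0.000248. Share from g = 3.14e-05/0.000248 = 0.127.

12.7%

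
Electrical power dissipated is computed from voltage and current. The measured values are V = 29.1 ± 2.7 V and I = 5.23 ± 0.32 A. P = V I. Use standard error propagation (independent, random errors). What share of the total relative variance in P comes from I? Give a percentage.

(δP/P)² = (1·δV/V)² + (1·δI/I)²
  V term: (1×0.0928)² = 0.00861
  I term: (1×0.0612)² = 0.00374
Total = 0.0124. Share from I = 0.00374/0.0124 = 0.303.

30.3%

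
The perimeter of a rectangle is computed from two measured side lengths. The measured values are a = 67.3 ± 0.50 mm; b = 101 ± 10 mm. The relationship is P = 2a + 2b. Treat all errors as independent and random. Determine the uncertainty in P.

Sums and differences: (δP)² = Σ (cᵢ δxᵢ)².
  (2·δa)² = 1.00;  (2·δb)² = 400
δP = √(401) = 20.0 mm

20.0 mm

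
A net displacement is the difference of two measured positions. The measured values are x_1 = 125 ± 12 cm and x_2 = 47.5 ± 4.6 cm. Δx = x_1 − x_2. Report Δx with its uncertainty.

77.5 ± 12.9 cm

Absolute uncertainties add in quadrature for a linear combination:
  (δx_1)² = 144;  (δx_2)² = 21.2
δΔx = √(165) = 12.9 cm
Δx = 77.5 cm.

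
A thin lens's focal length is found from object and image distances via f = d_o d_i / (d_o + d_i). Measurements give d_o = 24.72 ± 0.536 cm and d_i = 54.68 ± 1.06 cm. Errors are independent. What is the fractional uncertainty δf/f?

∂f/∂d_o = (d_i/(d_o+d_i))² = 0.474;  ∂f/∂d_i = (d_o/(d_o+d_i))² = 0.0969
δf = √((∂f/∂d_o · δd_o)² + (∂f/∂d_i · δd_i)²) = √(0.0646 + 0.0106) = 0.274 cm
f = 17.02 cm, so δf/f = 0.274/17.02 = 0.0161.

0.0161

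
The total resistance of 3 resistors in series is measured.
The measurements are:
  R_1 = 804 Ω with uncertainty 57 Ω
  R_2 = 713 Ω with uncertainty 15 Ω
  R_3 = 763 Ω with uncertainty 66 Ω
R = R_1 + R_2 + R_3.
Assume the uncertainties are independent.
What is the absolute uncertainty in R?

Each term contributes (cᵢ δxᵢ)² to (δR)²:
  (δR_1)² = 3250;  (δR_2)² = 225;  (δR_3)² = 4360
δR = √(7830) = 88.5 Ω

88.5 Ω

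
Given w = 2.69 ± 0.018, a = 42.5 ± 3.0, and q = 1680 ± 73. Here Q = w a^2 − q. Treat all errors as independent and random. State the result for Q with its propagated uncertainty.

3180 ± 691

Let p = w·a^2 = 4860. δp/p = √((1·δw/w)² + (2·δa/a)²) = √(4.48e-05 + 0.0199) = 0.141, so δp = 687.
Q = p − q: δQ = √(δp² + δq²) = √(4.72e+05 + 5330) = 691
Q = 3180.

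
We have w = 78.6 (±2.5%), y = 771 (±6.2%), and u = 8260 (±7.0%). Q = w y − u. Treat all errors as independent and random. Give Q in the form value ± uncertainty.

Let p = w·y = 60600. δp/p = √((1·δw/w)² + (1·δy/y)²) = √(0.000625 + 0.00384) = 0.0669, so δp = 4050.
Q = p − u: δQ = √(δp² + δu²) = √(1.64e+07 + 3.34e+05) = 4090
Q = 52300.

52300 ± 4090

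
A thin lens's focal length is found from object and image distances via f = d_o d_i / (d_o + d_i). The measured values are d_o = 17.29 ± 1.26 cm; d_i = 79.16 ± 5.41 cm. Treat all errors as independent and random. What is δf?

0.866 cm

∂f/∂d_o = (d_i/(d_o+d_i))² = 0.674;  ∂f/∂d_i = (d_o/(d_o+d_i))² = 0.0321
δf = √((∂f/∂d_o · δd_o)² + (∂f/∂d_i · δd_i)²) = √(0.720 + 0.0302) = 0.866 cm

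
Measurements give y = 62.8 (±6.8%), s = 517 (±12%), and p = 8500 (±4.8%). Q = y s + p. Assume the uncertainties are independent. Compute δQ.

Let w = y·s = 32500. δw/w = √((1·δy/y)² + (1·δs/s)²) = √(0.00462 + 0.0144) = 0.138, so δw = 4480.
Q = w + p: δQ = √(δw² + δp²) = √(2.01e+07 + 1.66e+05) = 4500

4500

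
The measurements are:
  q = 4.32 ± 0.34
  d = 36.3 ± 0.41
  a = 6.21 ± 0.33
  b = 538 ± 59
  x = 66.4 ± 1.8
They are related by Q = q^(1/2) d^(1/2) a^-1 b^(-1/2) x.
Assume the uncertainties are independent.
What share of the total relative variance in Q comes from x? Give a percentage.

9.02%

(δQ/Q)² = (½·δq/q)² + (½·δd/d)² + (-1·δa/a)² + (−½·δb/b)² + (1·δx/x)²
  q term: (0.5×0.0787)² = 0.00155
  d term: (0.5×0.0113)² = 3.19e-05
  a term: (-1×0.0531)² = 0.00282
  b term: (-0.5×0.110)² = 0.00301
  x term: (1×0.0271)² = 0.000735
Total = 0.00815. Share from x = 0.000735/0.00815 = 0.0902.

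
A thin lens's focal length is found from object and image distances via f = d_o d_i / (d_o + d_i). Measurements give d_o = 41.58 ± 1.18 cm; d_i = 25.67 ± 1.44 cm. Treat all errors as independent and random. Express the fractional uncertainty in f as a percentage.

3.63%

∂f/∂d_o = (d_i/(d_o+d_i))² = 0.146;  ∂f/∂d_i = (d_o/(d_o+d_i))² = 0.382
δf = √((∂f/∂d_o · δd_o)² + (∂f/∂d_i · δd_i)²) = √(0.0296 + 0.303) = 0.577 cm
f = 15.87 cm, so δf/f = 0.577/15.87 = 0.0363.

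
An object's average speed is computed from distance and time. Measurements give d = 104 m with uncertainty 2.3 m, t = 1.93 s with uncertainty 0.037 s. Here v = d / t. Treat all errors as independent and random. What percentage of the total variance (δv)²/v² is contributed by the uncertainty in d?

(δv/v)² = (1·δd/d)² + (-1·δt/t)²
  d term: (1×0.0221)² = 0.000489
  t term: (-1×0.0192)² = 0.000368
Total = 0.000857. Share from d = 0.000489/0.000857 = 0.571.

57.1%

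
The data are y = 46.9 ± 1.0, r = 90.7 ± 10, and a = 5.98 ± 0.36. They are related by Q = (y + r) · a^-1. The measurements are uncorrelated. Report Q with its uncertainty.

23.0 ± 2.18

Let u = y + r = 138. δu = √(δy² + δr²) = √(1.00 + 100) = 10.0, so δu/u = 0.0730.
Q is then a monomial in u, a:
δQ/Q = √((δu/u)² + (-1·δa/a)²) = √(0.00533 + 0.00362) = 0.0946
Q = 23.0, so δQ = 0.0946 × 23.0 = 2.18.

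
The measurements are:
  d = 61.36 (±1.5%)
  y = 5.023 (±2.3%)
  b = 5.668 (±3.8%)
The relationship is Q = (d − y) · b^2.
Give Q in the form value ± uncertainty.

Let u = d − y = 56.34. δu = √(δd² + δy²) = √(0.847 + 0.0133) = 0.928, so δu/u = 0.0165.
Q is then a monomial in u, b:
δQ/Q = √((δu/u)² + (2·δb/b)²) = √(0.000271 + 0.00578) = 0.0778
Q = 1810, so δQ = 0.0778 × 1810 = 141.

1810 ± 141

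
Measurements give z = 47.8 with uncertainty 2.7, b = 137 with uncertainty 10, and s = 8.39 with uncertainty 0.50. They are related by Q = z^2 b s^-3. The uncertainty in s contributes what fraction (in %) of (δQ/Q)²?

63.9%

(δQ/Q)² = (2·δz/z)² + (1·δb/b)² + (-3·δs/s)²
  z term: (2×0.0565)² = 0.0128
  b term: (1×0.0730)² = 0.00533
  s term: (-3×0.0596)² = 0.0320
Total = 0.0501. Share from s = 0.0320/0.0501 = 0.639.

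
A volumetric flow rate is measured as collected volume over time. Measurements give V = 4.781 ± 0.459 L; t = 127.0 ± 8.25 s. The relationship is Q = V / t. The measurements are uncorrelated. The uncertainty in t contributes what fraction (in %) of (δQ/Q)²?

(δQ/Q)² = (1·δV/V)² + (-1·δt/t)²
  V term: (1×0.0960)² = 0.00922
  t term: (-1×0.0650)² = 0.00422
Total = 0.0134. Share from t = 0.00422/0.0134 = 0.314.

31.4%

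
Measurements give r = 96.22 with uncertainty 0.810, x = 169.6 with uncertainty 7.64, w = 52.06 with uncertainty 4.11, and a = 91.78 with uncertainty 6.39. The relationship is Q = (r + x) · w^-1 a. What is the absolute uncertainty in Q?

Let u = r + x = 265.8. δu = √(δr² + δx²) = √(0.656 + 58.4) = 7.68, so δu/u = 0.0289.
Q is then a monomial in u, w, a:
δQ/Q = √((δu/u)² + (-1·δw/w)² + (1·δa/a)²) = √(0.000835 + 0.00623 + 0.00485) = 0.109
Q = 468.6, so δQ = 0.109 × 468.6 = 51.2.

51.2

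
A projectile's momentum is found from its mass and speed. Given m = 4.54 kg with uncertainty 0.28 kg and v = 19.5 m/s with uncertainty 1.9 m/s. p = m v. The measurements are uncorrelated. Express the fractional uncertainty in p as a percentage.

p is a product of powers, so relative uncertainties combine in quadrature:
  (1·δm/m)² = (1×0.0617)² = 0.00380;  (1·δv/v)² = (1×0.0974)² = 0.00949
δp/p = √(0.0133) = 0.115

11.5%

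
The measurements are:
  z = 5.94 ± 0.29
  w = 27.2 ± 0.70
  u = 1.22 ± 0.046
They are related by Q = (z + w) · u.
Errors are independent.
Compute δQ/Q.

0.0441

Let h = z + w = 33.1. δh = √(δz² + δw²) = √(0.0841 + 0.490) = 0.758, so δh/h = 0.0229.
Q is then a monomial in h, u:
δQ/Q = √((δh/h)² + (1·δu/u)²) = √(0.000523 + 0.00142) = 0.0441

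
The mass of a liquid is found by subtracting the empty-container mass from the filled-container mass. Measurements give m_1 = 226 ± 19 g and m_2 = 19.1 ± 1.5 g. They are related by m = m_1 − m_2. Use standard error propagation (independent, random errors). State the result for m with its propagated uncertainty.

207 ± 19.1 g

m is a linear combination, so absolute uncertainties add in quadrature:
  (δm_1)² = 361;  (δm_2)² = 2.25
δm = √(363) = 19.1 g
m = 207 g.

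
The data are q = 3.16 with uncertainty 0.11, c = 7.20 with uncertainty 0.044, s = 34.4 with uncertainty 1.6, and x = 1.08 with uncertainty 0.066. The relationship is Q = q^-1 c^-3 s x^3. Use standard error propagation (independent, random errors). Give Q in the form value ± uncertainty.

Products/powers → add relative errors in quadrature, weighted by exponent:
  (-1·δq/q)² = (-1×0.0348)² = 0.00121;  (-3·δc/c)² = (-3×0.00611)² = 0.000336;  (1·δs/s)² = (1×0.0465)² = 0.00216;  (3·δx/x)² = (3×0.0611)² = 0.0336
δQ/Q = √(0.0373) = 0.193
Q = 0.0367, so δQ = 0.193 × 0.0367 = 0.00710.

0.0367 ± 0.00710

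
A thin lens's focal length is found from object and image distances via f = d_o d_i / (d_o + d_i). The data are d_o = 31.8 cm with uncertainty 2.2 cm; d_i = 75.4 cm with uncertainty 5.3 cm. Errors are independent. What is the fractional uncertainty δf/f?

0.0529

∂f/∂d_o = (d_i/(d_o+d_i))² = 0.495;  ∂f/∂d_i = (d_o/(d_o+d_i))² = 0.0880
δf = √((∂f/∂d_o · δd_o)² + (∂f/∂d_i · δd_i)²) = √(1.18 + 0.218) = 1.18 cm
f = 22.4 cm, so δf/f = 1.18/22.4 = 0.0529.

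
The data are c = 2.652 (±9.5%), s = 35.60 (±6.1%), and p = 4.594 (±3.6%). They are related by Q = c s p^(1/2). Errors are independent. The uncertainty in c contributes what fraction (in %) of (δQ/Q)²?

(δQ/Q)² = (1·δc/c)² + (1·δs/s)² + (½·δp/p)²
  c term: (1×0.0950)² = 0.00902
  s term: (1×0.0610)² = 0.00372
  p term: (0.5×0.0360)² = 0.000324
Total = 0.0131. Share from c = 0.00902/0.0131 = 0.691.

69.1%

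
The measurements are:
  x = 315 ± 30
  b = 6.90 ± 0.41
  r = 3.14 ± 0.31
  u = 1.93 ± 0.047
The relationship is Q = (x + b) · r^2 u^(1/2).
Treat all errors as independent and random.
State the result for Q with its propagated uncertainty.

4410 ± 964

Let w = x + b = 322. δw = √(δx² + δb²) = √(900 + 0.168) = 30.0, so δw/w = 0.0932.
Q is then a monomial in w, r, u:
δQ/Q = √((δw/w)² + (2·δr/r)² + (½·δu/u)²) = √(0.00869 + 0.0390 + 0.000148) = 0.219
Q = 4410, so δQ = 0.219 × 4410 = 964.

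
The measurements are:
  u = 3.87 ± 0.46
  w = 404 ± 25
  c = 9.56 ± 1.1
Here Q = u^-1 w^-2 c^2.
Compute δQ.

Q is a product of powers, so relative uncertainties combine in quadrature:
  (-1·δu/u)² = (-1×0.119)² = 0.0141;  (-2·δw/w)² = (-2×0.0619)² = 0.0153;  (2·δc/c)² = (2×0.115)² = 0.0530
δQ/Q = √(0.0824) = 0.287
Q = 0.000145, so δQ = 0.287 × 0.000145 = 4.15e-05.

4.15e-05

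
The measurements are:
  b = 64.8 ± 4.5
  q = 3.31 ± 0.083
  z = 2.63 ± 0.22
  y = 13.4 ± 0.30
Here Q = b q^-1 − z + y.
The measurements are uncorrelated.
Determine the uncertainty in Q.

1.49

Let p = b·q^-1 = 19.6. δp/p = √((1·δb/b)² + (-1·δq/q)²) = √(0.00482 + 0.000629) = 0.0738, so δp = 1.45.
Q = p − z + y: δQ = √(δp² + δz² + δy²) = √(2.09 + 0.0484 + 0.0900) = 1.49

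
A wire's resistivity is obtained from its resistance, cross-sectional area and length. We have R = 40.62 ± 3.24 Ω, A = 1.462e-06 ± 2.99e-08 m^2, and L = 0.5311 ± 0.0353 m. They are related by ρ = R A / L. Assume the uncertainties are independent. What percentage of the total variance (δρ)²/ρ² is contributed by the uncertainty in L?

39.5%

(δρ/ρ)² = (1·δR/R)² + (1·δA/A)² + (-1·δL/L)²
  R term: (1×0.0798)² = 0.00636
  A term: (1×0.0205)² = 0.000418
  L term: (-1×0.0665)² = 0.00442
Total = 0.0112. Share from L = 0.00442/0.0112 = 0.395.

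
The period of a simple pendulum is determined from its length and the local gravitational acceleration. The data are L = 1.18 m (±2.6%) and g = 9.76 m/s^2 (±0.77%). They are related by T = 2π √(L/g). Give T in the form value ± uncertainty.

2.18 ± 0.0296 s

Since T is a product/quotient, work with relative uncertainties:
  (½·δL/L)² = (0.5×0.0260)² = 0.000169;  (−½·δg/g)² = (-0.5×0.00770)² = 1.48e-05
δT/T = √(0.000184) = 0.0136
T = 2.18 s, so δT = 0.0136 × 2.18 = 0.0296 s.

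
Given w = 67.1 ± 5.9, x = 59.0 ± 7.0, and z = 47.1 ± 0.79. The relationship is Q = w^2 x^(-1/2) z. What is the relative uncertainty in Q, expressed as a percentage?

Since Q is a product/quotient, work with relative uncertainties:
  (2·δw/w)² = (2×0.0879)² = 0.0309;  (−½·δx/x)² = (-0.5×0.119)² = 0.00352;  (1·δz/z)² = (1×0.0168)² = 0.000281
δQ/Q = √(0.0347) = 0.186

18.6%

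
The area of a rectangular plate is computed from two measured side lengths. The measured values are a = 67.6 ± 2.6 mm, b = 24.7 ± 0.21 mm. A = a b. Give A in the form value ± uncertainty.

Since A is a product/quotient, work with relative uncertainties:
  (1·δa/a)² = (1×0.0385)² = 0.00148;  (1·δb/b)² = (1×0.00850)² = 7.23e-05
δA/A = √(0.00155) = 0.0394
A = 1670 mm^2, so δA = 0.0394 × 1670 = 65.8 mm^2.

1670 ± 65.8 mm^2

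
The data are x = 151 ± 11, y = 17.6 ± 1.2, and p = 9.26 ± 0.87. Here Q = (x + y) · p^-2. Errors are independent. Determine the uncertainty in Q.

0.391

Let u = x + y = 169. δu = √(δx² + δy²) = √(121 + 1.44) = 11.1, so δu/u = 0.0656.
Q is then a monomial in u, p:
δQ/Q = √((δu/u)² + (-2·δp/p)²) = √(0.00431 + 0.0353) = 0.199
Q = 1.97, so δQ = 0.199 × 1.97 = 0.391.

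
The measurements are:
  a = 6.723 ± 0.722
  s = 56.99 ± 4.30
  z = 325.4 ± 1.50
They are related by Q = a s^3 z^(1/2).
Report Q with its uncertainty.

(2.245 ± 0.562) × 10^7

For a monomial Q ∝ a, s^3, z^(1/2), fractional errors add in quadrature:
  (1·δa/a)² = (1×0.107)² = 0.0115;  (3·δs/s)² = (3×0.0755)² = 0.0512;  (½·δz/z)² = (0.5×0.00461)² = 5.31e-06
δQ/Q = √(0.0628) = 0.251
Q = 2.245e+07, so δQ = 0.251 × 2.245e+07 = 5.62e+06.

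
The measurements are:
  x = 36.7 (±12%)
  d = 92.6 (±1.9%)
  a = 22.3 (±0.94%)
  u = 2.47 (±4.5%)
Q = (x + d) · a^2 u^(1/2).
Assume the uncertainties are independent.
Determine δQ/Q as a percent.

Let w = x + d = 129. δw = √(δx² + δd²) = √(19.4 + 3.10) = 4.74, so δw/w = 0.0367.
Q is then a monomial in w, a, u:
δQ/Q = √((δw/w)² + (2·δa/a)² + (½·δu/u)²) = √(0.00135 + 0.000353 + 0.000506) = 0.0470

4.70%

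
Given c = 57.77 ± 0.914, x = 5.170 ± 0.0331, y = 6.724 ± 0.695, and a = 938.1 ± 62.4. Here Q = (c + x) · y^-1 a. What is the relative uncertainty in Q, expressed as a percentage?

Let u = c + x = 62.94. δu = √(δc² + δx²) = √(0.835 + 0.00110) = 0.915, so δu/u = 0.0145.
Q is then a monomial in u, y, a:
δQ/Q = √((δu/u)² + (-1·δy/y)² + (1·δa/a)²) = √(0.000211 + 0.0107 + 0.00442) = 0.124

12.4%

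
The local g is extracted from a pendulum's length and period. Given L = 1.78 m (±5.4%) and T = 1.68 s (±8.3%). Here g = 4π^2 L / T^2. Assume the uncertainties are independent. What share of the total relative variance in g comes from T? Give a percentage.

90.4%

(δg/g)² = (1·δL/L)² + (-2·δT/T)²
  L term: (1×0.0540)² = 0.00292
  T term: (-2×0.0830)² = 0.0276
Total = 0.0305. Share from T = 0.0276/0.0305 = 0.904.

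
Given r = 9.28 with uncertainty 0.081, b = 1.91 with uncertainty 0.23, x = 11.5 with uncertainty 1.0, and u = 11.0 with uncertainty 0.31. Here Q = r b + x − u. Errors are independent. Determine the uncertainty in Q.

Let p = r·b = 17.7. δp/p = √((1·δr/r)² + (1·δb/b)²) = √(7.62e-05 + 0.0145) = 0.121, so δp = 2.14.
Q = p + x − u: δQ = √(δp² + δx² + δu²) = √(4.58 + 1.00 + 0.0961) = 2.38

2.38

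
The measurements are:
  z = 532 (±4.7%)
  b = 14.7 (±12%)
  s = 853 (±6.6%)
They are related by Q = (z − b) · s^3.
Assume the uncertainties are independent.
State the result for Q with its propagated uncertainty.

Let u = z − b = 517. δu = √(δz² + δb²) = √(625 + 3.11) = 25.1, so δu/u = 0.0485.
Q is then a monomial in u, s:
δQ/Q = √((δu/u)² + (3·δs/s)²) = √(0.00235 + 0.0392) = 0.204
Q = 3.21e+11, so δQ = 0.204 × 3.21e+11 = 6.54e+10.

(3.21 ± 0.654) × 10^11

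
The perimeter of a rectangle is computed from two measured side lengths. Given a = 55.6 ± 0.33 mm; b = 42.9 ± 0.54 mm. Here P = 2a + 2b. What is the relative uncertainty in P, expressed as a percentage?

P is a linear combination, so absolute uncertainties add in quadrature:
  (2·δa)² = 0.436;  (2·δb)² = 1.17
δP = √(1.60) = 1.27 mm
P = 197 mm, so δP/P = 1.27/197 = 0.00642.

0.642%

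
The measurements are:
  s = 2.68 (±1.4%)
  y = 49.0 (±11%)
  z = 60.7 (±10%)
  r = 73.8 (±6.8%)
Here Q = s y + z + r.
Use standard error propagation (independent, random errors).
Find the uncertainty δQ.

Let p = s·y = 131. δp/p = √((1·δs/s)² + (1·δy/y)²) = √(0.000196 + 0.0121) = 0.111, so δp = 14.6.
Q = p + z + r: δQ = √(δp² + δz² + δr²) = √(212 + 36.8 + 25.2) = 16.6

16.6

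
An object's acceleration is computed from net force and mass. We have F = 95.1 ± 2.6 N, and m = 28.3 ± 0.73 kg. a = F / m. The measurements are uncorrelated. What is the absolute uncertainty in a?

For a monomial a ∝ F, m^-1, fractional errors add in quadrature:
  (1·δF/F)² = (1×0.0273)² = 0.000747;  (-1·δm/m)² = (-1×0.0258)² = 0.000665
δa/a = √(0.00141) = 0.0376
a = 3.36 m/s^2, so δa = 0.0376 × 3.36 = 0.126 m/s^2.

0.126 m/s^2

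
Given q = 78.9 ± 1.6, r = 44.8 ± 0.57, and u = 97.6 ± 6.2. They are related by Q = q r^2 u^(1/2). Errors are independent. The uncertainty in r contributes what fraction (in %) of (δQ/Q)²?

(δQ/Q)² = (1·δq/q)² + (2·δr/r)² + (½·δu/u)²
  q term: (1×0.0203)² = 0.000411
  r term: (2×0.0127)² = 0.000648
  u term: (0.5×0.0635)² = 0.00101
Total = 0.00207. Share from r = 0.000648/0.00207 = 0.313.

31.3%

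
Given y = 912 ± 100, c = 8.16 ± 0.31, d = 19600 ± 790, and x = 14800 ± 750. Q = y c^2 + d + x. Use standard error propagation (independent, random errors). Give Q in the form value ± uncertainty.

95100 ± 8170

Let p = y·c^2 = 60700. δp/p = √((1·δy/y)² + (2·δc/c)²) = √(0.0120 + 0.00577) = 0.133, so δp = 8100.
Q = p + d + x: δQ = √(δp² + δd² + δx²) = √(6.56e+07 + 6.24e+05 + 5.62e+05) = 8170
Q = 95100.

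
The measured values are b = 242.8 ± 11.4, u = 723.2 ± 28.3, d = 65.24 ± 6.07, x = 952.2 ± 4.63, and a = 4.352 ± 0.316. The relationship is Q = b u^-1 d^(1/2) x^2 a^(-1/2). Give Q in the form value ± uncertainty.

(1.179 ± 0.101) × 10^6

Products/powers → add relative errors in quadrature, weighted by exponent:
  (1·δb/b)² = (1×0.0470)² = 0.00220;  (-1·δu/u)² = (-1×0.0391)² = 0.00153;  (½·δd/d)² = (0.5×0.0930)² = 0.00216;  (2·δx/x)² = (2×0.00486)² = 9.46e-05;  (−½·δa/a)² = (-0.5×0.0726)² = 0.00132
δQ/Q = √(0.00731) = 0.0855
Q = 1.179e+06, so δQ = 0.0855 × 1.179e+06 = 1.01e+05.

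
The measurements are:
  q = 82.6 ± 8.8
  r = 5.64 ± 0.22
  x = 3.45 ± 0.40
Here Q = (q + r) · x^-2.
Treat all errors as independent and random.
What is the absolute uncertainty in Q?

Let u = q + r = 88.2. δu = √(δq² + δr²) = √(77.4 + 0.0484) = 8.80, so δu/u = 0.0998.
Q is then a monomial in u, x:
δQ/Q = √((δu/u)² + (-2·δx/x)²) = √(0.00995 + 0.0538) = 0.252
Q = 7.41, so δQ = 0.252 × 7.41 = 1.87.

1.87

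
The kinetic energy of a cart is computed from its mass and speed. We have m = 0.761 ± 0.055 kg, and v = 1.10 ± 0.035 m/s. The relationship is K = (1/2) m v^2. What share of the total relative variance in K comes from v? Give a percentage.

43.7%

(δK/K)² = (1·δm/m)² + (2·δv/v)²
  m term: (1×0.0723)² = 0.00522
  v term: (2×0.0318)² = 0.00405
Total = 0.00927. Share from v = 0.00405/0.00927 = 0.437.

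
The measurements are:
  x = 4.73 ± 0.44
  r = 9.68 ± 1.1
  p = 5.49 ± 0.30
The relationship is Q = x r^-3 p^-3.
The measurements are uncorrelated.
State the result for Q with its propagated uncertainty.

Each factor contributes (exponent × relative error)² to (δQ/Q)²:
  (1·δx/x)² = (1×0.0930)² = 0.00865;  (-3·δr/r)² = (-3×0.114)² = 0.116;  (-3·δp/p)² = (-3×0.0546)² = 0.0269
δQ/Q = √(0.152) = 0.390
Q = 3.15e-05, so δQ = 0.390 × 3.15e-05 = 1.23e-05.

(3.15 ± 1.23) × 10^-5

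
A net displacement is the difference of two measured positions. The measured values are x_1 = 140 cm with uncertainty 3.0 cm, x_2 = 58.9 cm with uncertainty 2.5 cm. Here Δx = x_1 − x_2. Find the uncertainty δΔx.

Δx is a linear combination, so absolute uncertainties add in quadrature:
  (δx_1)² = 9.00;  (δx_2)² = 6.25
δΔx = √(15.2) = 3.91 cm

3.91 cm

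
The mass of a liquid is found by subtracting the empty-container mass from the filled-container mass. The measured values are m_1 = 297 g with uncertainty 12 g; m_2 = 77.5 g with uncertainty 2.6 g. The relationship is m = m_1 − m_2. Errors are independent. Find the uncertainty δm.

For a sum/difference, combine absolute errors in quadrature:
  (δm_1)² = 144;  (δm_2)² = 6.76
δm = √(151) = 12.3 g

12.3 g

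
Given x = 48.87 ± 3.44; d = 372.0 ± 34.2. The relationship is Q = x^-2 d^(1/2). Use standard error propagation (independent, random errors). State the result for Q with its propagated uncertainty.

For a monomial Q ∝ x^-2, d^(1/2), fractional errors add in quadrature:
  (-2·δx/x)² = (-2×0.0704)² = 0.0198;  (½·δd/d)² = (0.5×0.0919)² = 0.00211
δQ/Q = √(0.0219) = 0.148
Q = 0.008076, so δQ = 0.148 × 0.008076 = 0.00120.

0.008076 ± 0.00120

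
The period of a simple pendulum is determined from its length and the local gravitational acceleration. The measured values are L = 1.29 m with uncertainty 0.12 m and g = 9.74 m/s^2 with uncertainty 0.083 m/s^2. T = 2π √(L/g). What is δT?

Relative error in a monomial: (δT/T)² = Σ (nᵢ · δxᵢ/xᵢ)².
  (½·δL/L)² = (0.5×0.0930)² = 0.00216;  (−½·δg/g)² = (-0.5×0.00852)² = 1.82e-05
δT/T = √(0.00218) = 0.0467
T = 2.29 s, so δT = 0.0467 × 2.29 = 0.107 s.

0.107 s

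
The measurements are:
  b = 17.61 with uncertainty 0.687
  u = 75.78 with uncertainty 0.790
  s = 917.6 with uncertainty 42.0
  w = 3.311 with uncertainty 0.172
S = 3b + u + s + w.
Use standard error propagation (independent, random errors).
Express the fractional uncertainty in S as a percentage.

4.01%

For a sum/difference, combine absolute errors in quadrature:
  (3·δb)² = 4.25;  (δu)² = 0.624;  (δs)² = 1760;  (δw)² = 0.0296
δS = √(1770) = 42.1
S = 1050, so δS/S = 42.1/1050 = 0.0401.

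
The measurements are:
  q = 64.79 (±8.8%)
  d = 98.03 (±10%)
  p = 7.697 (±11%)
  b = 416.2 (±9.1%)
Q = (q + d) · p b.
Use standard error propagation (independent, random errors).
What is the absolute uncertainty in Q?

82900

Let u = q + d = 162.8. δu = √(δq² + δd²) = √(32.5 + 96.1) = 11.3, so δu/u = 0.0697.
Q is then a monomial in u, p, b:
δQ/Q = √((δu/u)² + (1·δp/p)² + (1·δb/b)²) = √(0.00485 + 0.0121 + 0.00828) = 0.159
Q = 521600, so δQ = 0.159 × 521600 = 82900.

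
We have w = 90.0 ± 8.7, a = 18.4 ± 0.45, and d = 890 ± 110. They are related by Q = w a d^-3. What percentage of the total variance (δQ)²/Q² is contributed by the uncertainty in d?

(δQ/Q)² = (1·δw/w)² + (1·δa/a)² + (-3·δd/d)²
  w term: (1×0.0967)² = 0.00934
  a term: (1×0.0245)² = 0.000598
  d term: (-3×0.124)² = 0.137
Total = 0.147. Share from d = 0.137/0.147 = 0.933.

93.3%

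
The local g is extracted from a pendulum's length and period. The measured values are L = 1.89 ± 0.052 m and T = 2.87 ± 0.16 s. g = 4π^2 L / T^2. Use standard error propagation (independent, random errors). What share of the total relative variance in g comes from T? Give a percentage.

(δg/g)² = (1·δL/L)² + (-2·δT/T)²
  L term: (1×0.0275)² = 0.000757
  T term: (-2×0.0557)² = 0.0124
Total = 0.0132. Share from T = 0.0124/0.0132 = 0.943.

94.3%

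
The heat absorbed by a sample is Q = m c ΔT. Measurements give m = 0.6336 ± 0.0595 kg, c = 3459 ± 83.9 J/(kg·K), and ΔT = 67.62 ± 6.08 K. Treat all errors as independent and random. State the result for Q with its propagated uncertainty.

148200 ± 19600 J

Q is a product of powers, so relative uncertainties combine in quadrature:
  (1·δm/m)² = (1×0.0939)² = 0.00882;  (1·δc/c)² = (1×0.0243)² = 0.000588;  (1·δΔT/ΔT)² = (1×0.0899)² = 0.00808
δQ/Q = √(0.0175) = 0.132
Q = 148200 J, so δQ = 0.132 × 148200 = 19600 J.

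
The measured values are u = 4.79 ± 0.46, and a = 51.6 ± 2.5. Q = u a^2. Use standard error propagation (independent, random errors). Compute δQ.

For a monomial Q ∝ u, a^2, fractional errors add in quadrature:
  (1·δu/u)² = (1×0.0960)² = 0.00922;  (2·δa/a)² = (2×0.0484)² = 0.00939
δQ/Q = √(0.0186) = 0.136
Q = 12800, so δQ = 0.136 × 12800 = 1740.

1740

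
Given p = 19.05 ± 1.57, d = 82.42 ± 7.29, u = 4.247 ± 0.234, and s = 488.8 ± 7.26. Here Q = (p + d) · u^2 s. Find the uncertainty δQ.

Let w = p + d = 101.5. δw = √(δp² + δd²) = √(2.46 + 53.1) = 7.46, so δw/w = 0.0735.
Q is then a monomial in w, u, s:
δQ/Q = √((δw/w)² + (2·δu/u)² + (1·δs/s)²) = √(0.00540 + 0.0121 + 0.000221) = 0.133
Q = 894600, so δQ = 0.133 × 894600 = 1.19e+05.

1.19e+05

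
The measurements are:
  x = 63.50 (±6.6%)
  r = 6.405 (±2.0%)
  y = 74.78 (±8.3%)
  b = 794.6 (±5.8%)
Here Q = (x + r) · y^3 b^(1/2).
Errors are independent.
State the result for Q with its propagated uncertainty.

Let u = x + r = 69.91. δu = √(δx² + δr²) = √(17.6 + 0.0164) = 4.19, so δu/u = 0.0600.
Q is then a monomial in u, y, b:
δQ/Q = √((δu/u)² + (3·δy/y)² + (½·δb/b)²) = √(0.00360 + 0.0620 + 0.000841) = 0.258
Q = 8.24e+08, so δQ = 0.258 × 8.24e+08 = 2.12e+08.

(8.240 ± 2.12) × 10^8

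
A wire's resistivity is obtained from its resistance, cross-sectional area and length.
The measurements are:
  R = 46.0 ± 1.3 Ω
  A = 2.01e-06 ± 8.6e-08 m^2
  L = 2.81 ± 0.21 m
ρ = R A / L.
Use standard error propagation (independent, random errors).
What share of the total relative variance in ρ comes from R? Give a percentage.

9.72%

(δρ/ρ)² = (1·δR/R)² + (1·δA/A)² + (-1·δL/L)²
  R term: (1×0.0283)² = 0.000799
  A term: (1×0.0428)² = 0.00183
  L term: (-1×0.0747)² = 0.00559
Total = 0.00821. Share from R = 0.000799/0.00821 = 0.0972.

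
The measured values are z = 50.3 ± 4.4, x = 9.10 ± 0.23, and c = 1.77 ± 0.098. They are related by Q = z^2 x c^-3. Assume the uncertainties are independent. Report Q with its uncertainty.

Products/powers → add relative errors in quadrature, weighted by exponent:
  (2·δz/z)² = (2×0.0875)² = 0.0306;  (1·δx/x)² = (1×0.0253)² = 0.000639;  (-3·δc/c)² = (-3×0.0554)² = 0.0276
δQ/Q = √(0.0588) = 0.243
Q = 4150, so δQ = 0.243 × 4150 = 1010.

4150 ± 1010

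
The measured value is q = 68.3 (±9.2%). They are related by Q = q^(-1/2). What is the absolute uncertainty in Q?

Q ∝ q^(-1/2), so δQ/Q = |−½| · δq/q = 0.5 × 0.0920 = 0.0460.
Q = 0.121, so δQ = 0.0460 × 0.121 = 0.00557.

0.00557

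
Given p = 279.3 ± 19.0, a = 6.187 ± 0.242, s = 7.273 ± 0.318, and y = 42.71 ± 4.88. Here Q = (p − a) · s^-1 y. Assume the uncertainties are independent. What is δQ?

226

Let u = p − a = 273.1. δu = √(δp² + δa²) = √(361 + 0.0586) = 19.0, so δu/u = 0.0696.
Q is then a monomial in u, s, y:
δQ/Q = √((δu/u)² + (-1·δs/s)² + (1·δy/y)²) = √(0.00484 + 0.00191 + 0.0131) = 0.141
Q = 1604, so δQ = 0.141 × 1604 = 226.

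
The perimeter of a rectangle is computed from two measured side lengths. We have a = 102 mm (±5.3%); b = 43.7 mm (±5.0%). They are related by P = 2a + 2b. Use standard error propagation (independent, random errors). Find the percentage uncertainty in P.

4.00%

Sums and differences: (δP)² = Σ (cᵢ δxᵢ)².
  (2·δa)² = 117;  (2·δb)² = 19.1
δP = √(136) = 11.7 mm
P = 291 mm, so δP/P = 11.7/291 = 0.0400.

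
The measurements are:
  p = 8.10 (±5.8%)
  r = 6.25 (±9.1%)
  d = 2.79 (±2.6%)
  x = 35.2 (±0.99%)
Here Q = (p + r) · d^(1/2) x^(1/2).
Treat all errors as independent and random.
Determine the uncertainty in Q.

Let u = p + r = 14.3. δu = √(δp² + δr²) = √(0.221 + 0.323) = 0.738, so δu/u = 0.0514.
Q is then a monomial in u, d, x:
δQ/Q = √((δu/u)² + (½·δd/d)² + (½·δx/x)²) = √(0.00264 + 0.000169 + 2.45e-05) = 0.0533
Q = 142, so δQ = 0.0533 × 142 = 7.57.

7.57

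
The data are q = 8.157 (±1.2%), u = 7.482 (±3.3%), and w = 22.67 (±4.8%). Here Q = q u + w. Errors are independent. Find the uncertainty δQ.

2.40

Let p = q·u = 61.03. δp/p = √((1·δq/q)² + (1·δu/u)²) = √(0.000144 + 0.00109) = 0.0351, so δp = 2.14.
Q = p + w: δQ = √(δp² + δw²) = √(4.59 + 1.18) = 2.40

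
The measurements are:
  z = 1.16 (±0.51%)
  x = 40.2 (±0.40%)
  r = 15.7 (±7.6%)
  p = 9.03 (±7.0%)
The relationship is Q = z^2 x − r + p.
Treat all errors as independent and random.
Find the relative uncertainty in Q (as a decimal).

Let w = z^2·x = 54.1. δw/w = √((2·δz/z)² + (1·δx/x)²) = √(0.000104 + 1.6e-05) = 0.0110, so δw = 0.593.
Q = w − r + p: δQ = √(δw² + δr² + δp²) = √(0.351 + 1.42 + 0.400) = 1.47
Q = 47.4, so δQ/Q = 1.47/47.4 = 0.0311.

0.0311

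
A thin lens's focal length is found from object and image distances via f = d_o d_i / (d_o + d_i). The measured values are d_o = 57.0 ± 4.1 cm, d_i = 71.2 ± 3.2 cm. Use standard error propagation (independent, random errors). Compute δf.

1.41 cm

∂f/∂d_o = (d_i/(d_o+d_i))² = 0.308;  ∂f/∂d_i = (d_o/(d_o+d_i))² = 0.198
δf = √((∂f/∂d_o · δd_o)² + (∂f/∂d_i · δd_i)²) = √(1.60 + 0.400) = 1.41 cm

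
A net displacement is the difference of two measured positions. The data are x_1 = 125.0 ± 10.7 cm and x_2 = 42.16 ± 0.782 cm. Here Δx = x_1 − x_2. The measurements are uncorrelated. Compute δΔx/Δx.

Sums and differences: (δΔx)² = Σ (cᵢ δxᵢ)².
  (δx_1)² = 114;  (δx_2)² = 0.612
δΔx = √(115) = 10.7 cm
Δx = 82.84 cm, so δΔx/Δx = 10.7/82.84 = 0.130.

0.130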